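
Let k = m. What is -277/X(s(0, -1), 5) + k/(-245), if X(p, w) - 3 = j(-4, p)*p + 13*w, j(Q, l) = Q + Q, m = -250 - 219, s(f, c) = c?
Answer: -4603/2660 ≈ -1.7305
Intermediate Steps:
m = -469
j(Q, l) = 2*Q
k = -469
X(p, w) = 3 - 8*p + 13*w (X(p, w) = 3 + ((2*(-4))*p + 13*w) = 3 + (-8*p + 13*w) = 3 - 8*p + 13*w)
-277/X(s(0, -1), 5) + k/(-245) = -277/(3 - 8*(-1) + 13*5) - 469/(-245) = -277/(3 + 8 + 65) - 469*(-1/245) = -277/76 + 67/35 = -4603/2660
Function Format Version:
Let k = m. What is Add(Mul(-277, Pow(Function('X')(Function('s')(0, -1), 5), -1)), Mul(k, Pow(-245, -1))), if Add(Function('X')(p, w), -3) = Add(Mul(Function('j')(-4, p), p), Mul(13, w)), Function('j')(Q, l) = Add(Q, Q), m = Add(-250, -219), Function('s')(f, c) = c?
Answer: Rational(-4603, 2660) ≈ -1.7305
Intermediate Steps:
m = -469
Function('j')(Q, l) = Mul(2, Q)
k = -469
Function('X')(p, w) = Add(3, Mul(-8, p), Mul(13, w)) (Function('X')(p, w) = Add(3, Add(Mul(Mul(2, -4), p), Mul(13, w))) = Add(3, Add(Mul(-8, p), Mul(13, w))) = Add(3, Mul(-8, p), Mul(13, w)))
Add(Mul(-277, Pow(Function('X')(Function('s')(0, -1), 5), -1)), Mul(k, Pow(-245, -1))) = Add(Mul(-277, Pow(Add(3, Mul(-8, -1), Mul(13, 5)), -1)), Mul(-469, Pow(-245, -1))) = Add(Mul(-277, Pow(Add(3, 8, 65), -1)), Mul(-469, Rational(-1, 245))) = Add(Mul(-277, Pow(76, -1)), Rational(67, 35)) = Add(Mul(-277, Rational(1, 76)), Rational(67, 35)) = Add(Rational(-277, 76), Rational(67, 35)) = Rational(-4603, 2660)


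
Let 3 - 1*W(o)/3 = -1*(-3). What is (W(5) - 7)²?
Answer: 49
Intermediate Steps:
W(o) = 0 (W(o) = 9 - (-3)*(-3) = 9 - 3*3 = 9 - 9 = 0)
(W(5) - 7)² = (0 - 7)² = (-7)² = 49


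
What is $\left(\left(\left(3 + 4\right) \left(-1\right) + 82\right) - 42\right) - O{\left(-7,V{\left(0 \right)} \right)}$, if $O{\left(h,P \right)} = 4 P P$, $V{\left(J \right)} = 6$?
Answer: $-111$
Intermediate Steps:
$O{\left(h,P \right)} = 4 P^{2}$
$\left(\left(\left(3 + 4\right) \left(-1\right) + 82\right) - 42\right) - O{\left(-7,V{\left(0 \right)} \right)} = \left(\left(\left(3 + 4\right) \left(-1\right) + 82\right) - 42\right) - 4 \cdot 6^{2} = \left(\left(7 \left(-1\right) + 82\right) - 42\right) - 4 \cdot 36 = \left(\left(-7 + 82\right) - 42\right) - 144 = \left(75 - 42\right) - 144 = 33 - 144 = -111$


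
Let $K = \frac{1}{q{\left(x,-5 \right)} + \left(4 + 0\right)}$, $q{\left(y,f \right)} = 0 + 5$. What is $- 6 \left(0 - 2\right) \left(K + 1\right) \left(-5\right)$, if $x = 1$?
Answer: $- \frac{200}{3} \approx -66.667$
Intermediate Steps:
$q{\left(y,f \right)} = 5$
$K = \frac{1}{9}$ ($K = \frac{1}{5 + \left(4 + 0\right)} = \frac{1}{5 + 4} = \frac{1}{9} \approx 0.11111$)
$- 6 \left(0 - 2\right) \left(K + 1\right) \left(-5\right) = - 6 \left(0 - 2\right) \left(\frac{1}{9} + 1\right) \left(-5\right) = - 6 \left(\left(-2\right) \frac{10}{9}\right) \left(-5\right) = \left(-6\right) \left(- \frac{20}{9}\right) \left(-5\right) = \frac{40}{3} \left(-5\right) = - \frac{200}{3}$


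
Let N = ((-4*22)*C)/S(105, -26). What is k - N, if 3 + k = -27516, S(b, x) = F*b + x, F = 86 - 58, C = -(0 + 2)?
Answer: -40095271/1457 ≈ -27519.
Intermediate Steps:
C = -2 (C = -1*2 = -2)
F = 28
S(b, x) = x + 28*b (S(b, x) = 28*b + x = x + 28*b)
N = 88/1457 (N = (-4*22*(-2))/(-26 + 28*105) = (-88*(-2))/(-26 + 2940) = 176/2914 = 176*(1/2914) = 88/1457 ≈ 0.060398)
k = -27519 (k = -3 - 27516 = -27519)
k - N = -27519 - 1*88/1457 = -27519 - 88/1457 = -40095271/1457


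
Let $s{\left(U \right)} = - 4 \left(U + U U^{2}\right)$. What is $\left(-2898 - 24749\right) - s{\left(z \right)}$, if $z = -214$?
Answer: $-39229879$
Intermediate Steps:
$s{\left(U \right)} = - 4 U - 4 U^{3}$ ($s{\left(U \right)} = - 4 \left(U + U^{3}\right) = - 4 U - 4 U^{3}$)
$\left(-2898 - 24749\right) - s{\left(z \right)} = \left(-2898 - 24749\right) - \left(-4\right) \left(-214\right) \left(1 + \left(-214\right)^{2}\right) = \left(-2898 - 24749\right) - \left(-4\right) \left(-214\right) \left(1 + 45796\right) = -27647 - \left(-4\right) \left(-214\right) 45797 = -27647 - 39202232 = -39229879$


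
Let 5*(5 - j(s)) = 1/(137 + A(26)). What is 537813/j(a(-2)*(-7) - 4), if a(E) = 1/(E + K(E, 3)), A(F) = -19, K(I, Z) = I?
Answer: 105769890/983 ≈ 1.0760e+5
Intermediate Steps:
a(E) = 1/(2*E) (a(E) = 1/(E + E) = 1/(2*E))
j(s) = 2949/590 (j(s) = 5 - 1/(5*(137 - 19)) = 5 - ⅕/118 = 5 - ⅕*1/118 = 5 - 1/590 = 2949/590)
537813/j(a(-2)*(-7) - 4) = 537813/(2949/590) = 537813*(590/2949) = 105769890/983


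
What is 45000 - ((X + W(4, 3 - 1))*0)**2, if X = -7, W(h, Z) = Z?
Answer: 45000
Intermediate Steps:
45000 - ((X + W(4, 3 - 1))*0)**2 = 45000 - ((-7 + (3 - 1))*0)**2 = 45000 - ((-7 + 2)*0)**2 = 45000 - (-5*0)**2 = 45000 - 1*0**2 = 45000 - 1*0 = 45000 + 0 = 45000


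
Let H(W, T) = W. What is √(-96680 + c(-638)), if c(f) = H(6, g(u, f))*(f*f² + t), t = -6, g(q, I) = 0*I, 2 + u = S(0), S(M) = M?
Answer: 2*I*√389565287 ≈ 39475.0*I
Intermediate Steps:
u = -2 (u = -2 + 0 = -2)
g(q, I) = 0
c(f) = -36 + 6*f³ (c(f) = 6*(f*f² - 6) = 6*(f³ - 6) = 6*(-6 + f³) = -36 + 6*f³)
√(-96680 + c(-638)) = √(-96680 + (-36 + 6*(-638)³)) = √(-96680 + (-36 + 6*(-259694072))) = √(-96680 + (-36 - 1558164432)) = √(-96680 - 1558164468) = √(-1558261148) = 2*I*√389565287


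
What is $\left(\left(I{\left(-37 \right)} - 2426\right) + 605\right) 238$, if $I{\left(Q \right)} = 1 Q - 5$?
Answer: $-443394$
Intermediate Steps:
$I{\left(Q \right)} = -5 + Q$ ($I{\left(Q \right)} = Q - 5 = -5 + Q$)
$\left(\left(I{\left(-37 \right)} - 2426\right) + 605\right) 238 = \left(\left(\left(-5 - 37\right) - 2426\right) + 605\right) 238 = \left(\left(-42 - 2426\right) + 605\right) 238 = \left(-2468 + 605\right) 238 = \left(-1863\right) 238 = -443394$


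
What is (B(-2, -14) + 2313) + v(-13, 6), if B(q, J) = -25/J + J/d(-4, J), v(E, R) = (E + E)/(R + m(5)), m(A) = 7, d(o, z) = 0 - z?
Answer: 32365/14 ≈ 2311.8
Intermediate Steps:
d(o, z) = -z
v(E, R) = 2*E/(7 + R) (v(E, R) = (E + E)/(R + 7) = (2*E)/(7 + R) = 2*E/(7 + R))
B(q, J) = -1 - 25/J (B(q, J) = -25/J + J/((-J)) = -25/J + J*(-1/J) = -25/J - 1 = -1 - 25/J)
(B(-2, -14) + 2313) + v(-13, 6) = ((-25 - 1*(-14))/(-14) + 2313) + 2*(-13)/(7 + 6) = (-(-25 + 14)/14 + 2313) + 2*(-13)/13 = (-1/14*(-11) + 2313) + 2*(-13)*(1/13) = (11/14 + 2313) - 2 = 32393/14 - 2 = 32365/14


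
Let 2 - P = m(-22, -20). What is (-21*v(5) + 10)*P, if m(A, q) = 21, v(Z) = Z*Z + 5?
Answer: 11780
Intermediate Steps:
v(Z) = 5 + Z² (v(Z) = Z² + 5 = 5 + Z²)
P = -19 (P = 2 - 1*21 = 2 - 21 = -19)
(-21*v(5) + 10)*P = (-21*(5 + 5²) + 10)*(-19) = (-21*(5 + 25) + 10)*(-19) = (-21*30 + 10)*(-19) = (-630 + 10)*(-19) = -620*(-19) = 11780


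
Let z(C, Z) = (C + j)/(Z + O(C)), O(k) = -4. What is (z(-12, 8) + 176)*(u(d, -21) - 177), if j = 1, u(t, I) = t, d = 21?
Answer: -27027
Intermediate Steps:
z(C, Z) = (1 + C)/(-4 + Z) (z(C, Z) = (C + 1)/(Z - 4) = (1 + C)/(-4 + Z))
(z(-12, 8) + 176)*(u(d, -21) - 177) = ((1 - 12)/(-4 + 8) + 176)*(21 - 177) = (-11/4 + 176)*(-156) = (693/4)*(-156) = -27027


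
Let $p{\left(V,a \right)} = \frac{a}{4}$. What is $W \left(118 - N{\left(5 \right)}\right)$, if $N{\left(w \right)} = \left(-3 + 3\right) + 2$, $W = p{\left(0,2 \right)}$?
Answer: $58$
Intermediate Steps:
$p{\left(V,a \right)} = \frac{a}{4}$ ($p{\left(V,a \right)} = a \frac{1}{4} = \frac{a}{4}$)
$W = \frac{1}{2}$ ($W = \frac{1}{4} \cdot 2 = \frac{1}{2} \approx 0.5$)
$N{\left(w \right)} = 2$ ($N{\left(w \right)} = 0 + 2 = 2$)
$W \left(118 - N{\left(5 \right)}\right) = \frac{118 - 2}{2} = \frac{1}{2} \cdot 116 = 58$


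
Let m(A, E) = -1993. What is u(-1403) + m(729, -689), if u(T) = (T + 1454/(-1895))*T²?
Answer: -5236245325586/1895 ≈ -2.7632e+9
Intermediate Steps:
u(T) = T²*(-1454/1895 + T) (u(T) = (T + 1454*(-1/1895))*T² = (T - 1454/1895)*T² = (-1454/1895 + T)*T² = T²*(-1454/1895 + T))
u(-1403) + m(729, -689) = (-1403)²*(-1454/1895 - 1403) - 1993 = 1968409*(-2660139/1895) - 1993 = -5236241548851/1895 - 1993 = -5236245325586/1895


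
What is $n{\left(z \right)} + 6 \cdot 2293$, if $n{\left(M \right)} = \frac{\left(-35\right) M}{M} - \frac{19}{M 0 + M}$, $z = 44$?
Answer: $\frac{603793}{44} \approx 13723.0$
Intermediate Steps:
$n{\left(M \right)} = -35 - \frac{19}{M}$ ($n{\left(M \right)} = -35 - \frac{19}{0 + M} = -35 - \frac{19}{M}$)
$n{\left(z \right)} + 6 \cdot 2293 = \left(-35 - \frac{19}{44}\right) + 6 \cdot 2293 = \left(-35 - \frac{19}{44}\right) + 13758 = - \frac{1559}{44} + 13758 = \frac{603793}{44}$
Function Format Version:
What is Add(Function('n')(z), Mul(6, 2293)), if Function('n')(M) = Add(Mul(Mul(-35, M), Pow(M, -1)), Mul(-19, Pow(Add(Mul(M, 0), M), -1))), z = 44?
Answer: Rational(603793, 44) ≈ 13723.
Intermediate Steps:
Function('n')(M) = Add(-35, Mul(-19, Pow(M, -1))) (Function('n')(M) = Add(-35, Mul(-19, Pow(Add(0, M), -1))) = Add(-35, Mul(-19, Pow(M, -1))))
Add(Function('n')(z), Mul(6, 2293)) = Add(Add(-35, Mul(-19, Pow(44, -1))), Mul(6, 2293)) = Add(Add(-35, Mul(-19, Rational(1, 44))), 13758) = Add(Add(-35, Rational(-19, 44)), 13758) = Add(Rational(-1559, 44), 13758) = Rational(603793, 44)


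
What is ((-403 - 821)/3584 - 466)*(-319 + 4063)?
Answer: -24443757/14 ≈ -1.7460e+6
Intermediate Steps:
((-403 - 821)/3584 - 466)*(-319 + 4063) = (-1224*1/3584 - 466)*3744 = (-153/448 - 466)*3744 = -208921/448*3744 = -24443757/14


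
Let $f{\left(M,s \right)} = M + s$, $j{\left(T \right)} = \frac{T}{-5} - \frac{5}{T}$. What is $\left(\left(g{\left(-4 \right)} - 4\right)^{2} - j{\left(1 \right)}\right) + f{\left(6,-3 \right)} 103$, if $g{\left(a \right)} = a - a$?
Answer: $\frac{1651}{5} \approx 330.2$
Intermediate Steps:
$g{\left(a \right)} = 0$
$j{\left(T \right)} = - \frac{5}{T} - \frac{T}{5}$ ($j{\left(T \right)} = T \left(- \frac{1}{5}\right) - \frac{5}{T} = - \frac{T}{5} - \frac{5}{T} = - \frac{5}{T} - \frac{T}{5}$)
$\left(\left(g{\left(-4 \right)} - 4\right)^{2} - j{\left(1 \right)}\right) + f{\left(6,-3 \right)} 103 = \left(\left(0 - 4\right)^{2} - \left(- \frac{5}{1} - \frac{1}{5}\right)\right) + \left(6 - 3\right) 103 = \left(\left(-4\right)^{2} - \left(\left(-5\right) 1 - \frac{1}{5}\right)\right) + 3 \cdot 103 = \left(16 - \left(-5 - \frac{1}{5}\right)\right) + 309 = \left(16 - - \frac{26}{5}\right) + 309 = \left(16 + \frac{26}{5}\right) + 309 = \frac{106}{5} + 309 = \frac{1651}{5}$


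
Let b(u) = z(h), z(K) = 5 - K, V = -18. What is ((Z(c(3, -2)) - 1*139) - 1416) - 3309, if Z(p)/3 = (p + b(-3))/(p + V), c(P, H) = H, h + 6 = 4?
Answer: -19459/4 ≈ -4864.8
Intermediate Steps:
h = -2 (h = -6 + 4 = -2)
b(u) = 7 (b(u) = 5 - 1*(-2) = 5 + 2 = 7)
Z(p) = 3*(7 + p)/(-18 + p) (Z(p) = 3*((p + 7)/(p - 18)) = 3*((7 + p)/(-18 + p)) = 3*(7 + p)/(-18 + p))
((Z(c(3, -2)) - 1*139) - 1416) - 3309 = ((3*(7 - 2)/(-18 - 2) - 1*139) - 1416) - 3309 = ((3*5/(-20) - 139) - 1416) - 3309 = ((3*(-1/20)*5 - 139) - 1416) - 3309 = ((-¾ - 139) - 1416) - 3309 = (-559/4 - 1416) - 3309 = -6223/4 - 3309 = -19459/4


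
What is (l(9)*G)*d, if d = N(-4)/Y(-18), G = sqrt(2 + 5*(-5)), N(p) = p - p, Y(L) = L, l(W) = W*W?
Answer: 0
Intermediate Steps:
l(W) = W**2
N(p) = 0
G = I*sqrt(23) (G = sqrt(2 - 25) = sqrt(-23) = I*sqrt(23) ≈ 4.7958*I)
d = 0 (d = 0/(-18) = 0*(-1/18) = 0)
(l(9)*G)*d = (9**2*(I*sqrt(23)))*0 = (81*(I*sqrt(23)))*0 = (81*I*sqrt(23))*0 = 0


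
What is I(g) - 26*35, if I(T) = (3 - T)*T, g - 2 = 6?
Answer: -950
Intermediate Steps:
g = 8 (g = 2 + 6 = 8)
I(T) = T*(3 - T)
I(g) - 26*35 = 8*(3 - 1*8) - 26*35 = 8*(3 - 8) - 910 = 8*(-5) - 910 = -40 - 910 = -950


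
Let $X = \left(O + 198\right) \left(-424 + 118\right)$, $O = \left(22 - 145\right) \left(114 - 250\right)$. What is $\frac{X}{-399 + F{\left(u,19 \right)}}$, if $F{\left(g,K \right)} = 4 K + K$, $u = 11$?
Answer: $\frac{1294839}{76} \approx 17037.0$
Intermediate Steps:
$O = 16728$ ($O = \left(-123\right) \left(-136\right) = 16728$)
$F{\left(g,K \right)} = 5 K$
$X = -5179356$ ($X = \left(16728 + 198\right) \left(-424 + 118\right) = 16926 \left(-306\right) = -5179356$)
$\frac{X}{-399 + F{\left(u,19 \right)}} = - \frac{5179356}{-399 + 5 \cdot 19} = - \frac{5179356}{-399 + 95} = - \frac{5179356}{-304} = \left(-5179356\right) \left(- \frac{1}{304}\right) = \frac{1294839}{76}$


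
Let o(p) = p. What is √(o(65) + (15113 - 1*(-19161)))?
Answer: √34339 ≈ 185.31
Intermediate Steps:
√(o(65) + (15113 - 1*(-19161))) = √(65 + (15113 - 1*(-19161))) = √(65 + (15113 + 19161)) = √(65 + 34274) = √34339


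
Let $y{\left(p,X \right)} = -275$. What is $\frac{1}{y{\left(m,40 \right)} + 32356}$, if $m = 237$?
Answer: $\frac{1}{32081} \approx 3.1171 \cdot 10^{-5}$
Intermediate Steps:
$\frac{1}{y{\left(m,40 \right)} + 32356} = \frac{1}{-275 + 32356} = \frac{1}{32081}$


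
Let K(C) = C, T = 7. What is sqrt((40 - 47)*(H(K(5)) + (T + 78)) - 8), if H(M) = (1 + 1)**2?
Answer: I*sqrt(631) ≈ 25.12*I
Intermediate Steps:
H(M) = 4 (H(M) = 2**2 = 4)
sqrt((40 - 47)*(H(K(5)) + (T + 78)) - 8) = sqrt((40 - 47)*(4 + (7 + 78)) - 8) = sqrt(-7*(4 + 85) - 8) = sqrt(-7*89 - 8) = sqrt(-623 - 8) = sqrt(-631) = I*sqrt(631)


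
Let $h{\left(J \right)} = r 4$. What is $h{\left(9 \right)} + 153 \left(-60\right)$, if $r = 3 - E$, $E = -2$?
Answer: $-9160$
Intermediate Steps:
$r = 5$ ($r = 3 - -2 = 3 + 2 = 5$)
$h{\left(J \right)} = 20$ ($h{\left(J \right)} = 5 \cdot 4 = 20$)
$h{\left(9 \right)} + 153 \left(-60\right) = 20 + 153 \left(-60\right) = 20 - 9180 = -9160$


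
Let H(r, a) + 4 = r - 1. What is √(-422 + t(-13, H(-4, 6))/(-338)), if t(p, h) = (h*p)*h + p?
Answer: 33*I*√65/13 ≈ 20.466*I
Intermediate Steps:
H(r, a) = -5 + r (H(r, a) = -4 + (r - 1) = -4 + (-1 + r) = -5 + r)
t(p, h) = p + p*h² (t(p, h) = p*h² + p = p + p*h²)
√(-422 + t(-13, H(-4, 6))/(-338)) = √(-422 - 13*(1 + (-5 - 4)²)/(-338)) = √(-422 - 13*(1 + (-9)²)*(-1/338)) = √(-422 - 13*(1 + 81)*(-1/338)) = √(-422 - 13*82*(-1/338)) = √(-422 - 1066*(-1/338)) = √(-422 + 41/13) = √(-5445/13) = 33*I*√65/13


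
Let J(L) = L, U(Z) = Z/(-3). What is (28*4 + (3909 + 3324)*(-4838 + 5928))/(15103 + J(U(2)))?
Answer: 23652246/45307 ≈ 522.04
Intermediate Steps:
U(Z) = -Z/3 (U(Z) = Z*(-⅓) = -Z/3)
(28*4 + (3909 + 3324)*(-4838 + 5928))/(15103 + J(U(2))) = (28*4 + (3909 + 3324)*(-4838 + 5928))/(15103 - ⅓*2) = (112 + 7233*1090)/(15103 - ⅔) = (112 + 7883970)/(45307/3) = 7884082*(3/45307) = 23652246/45307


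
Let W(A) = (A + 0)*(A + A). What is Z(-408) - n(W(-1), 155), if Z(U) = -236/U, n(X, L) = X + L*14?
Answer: -221485/102 ≈ -2171.4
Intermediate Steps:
W(A) = 2*A² (W(A) = A*(2*A) = 2*A²)
n(X, L) = X + 14*L
Z(-408) - n(W(-1), 155) = -236/(-408) - (2*(-1)² + 14*155) = -236*(-1/408) - (2*1 + 2170) = 59/102 - (2 + 2170) = 59/102 - 1*2172 = 59/102 - 2172 = -221485/102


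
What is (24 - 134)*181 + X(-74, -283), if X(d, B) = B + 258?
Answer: -19935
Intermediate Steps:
X(d, B) = 258 + B
(24 - 134)*181 + X(-74, -283) = (24 - 134)*181 + (258 - 283) = -110*181 - 25 = -19910 - 25 = -19935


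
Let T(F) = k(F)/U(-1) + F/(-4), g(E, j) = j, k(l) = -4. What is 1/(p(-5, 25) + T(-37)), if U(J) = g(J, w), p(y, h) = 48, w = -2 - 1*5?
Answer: 28/1619 ≈ 0.017295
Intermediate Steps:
w = -7 (w = -2 - 5 = -7)
U(J) = -7
T(F) = 4/7 - F/4 (T(F) = -4/(-7) + F/(-4) = -4*(-1/7) + F*(-1/4) = 4/7 - F/4)
1/(p(-5, 25) + T(-37)) = 1/(48 + (4/7 - 1/4*(-37))) = 1/(48 + (4/7 + 37/4)) = 1/(48 + 275/28) = 1/(1619/28) = 28/1619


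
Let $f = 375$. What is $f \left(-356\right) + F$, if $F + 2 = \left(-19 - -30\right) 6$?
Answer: $-133436$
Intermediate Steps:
$F = 64$ ($F = -2 + \left(-19 - -30\right) 6 = -2 + \left(-19 + 30\right) 6 = -2 + 11 \cdot 6 = -2 + 66 = 64$)
$f \left(-356\right) + F = 375 \left(-356\right) + 64 = -133500 + 64 = -133436$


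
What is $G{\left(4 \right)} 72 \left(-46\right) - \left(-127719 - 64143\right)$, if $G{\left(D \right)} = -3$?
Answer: $201798$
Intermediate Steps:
$G{\left(4 \right)} 72 \left(-46\right) - \left(-127719 - 64143\right) = \left(-3\right) 72 \left(-46\right) - \left(-127719 - 64143\right) = \left(-216\right) \left(-46\right) - \left(-127719 - 64143\right) = 9936 - -191862 = 9936 + 191862 = 201798$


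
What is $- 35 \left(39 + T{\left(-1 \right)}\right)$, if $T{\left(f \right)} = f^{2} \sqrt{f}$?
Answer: $-1365 - 35 i \approx -1365.0 - 35.0 i$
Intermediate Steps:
$T{\left(f \right)} = f^{\frac{5}{2}}$
$- 35 \left(39 + T{\left(-1 \right)}\right) = - 35 \left(39 + \left(-1\right)^{\frac{5}{2}}\right) = - 35 \left(39 + i\right) = -1365 - 35 i$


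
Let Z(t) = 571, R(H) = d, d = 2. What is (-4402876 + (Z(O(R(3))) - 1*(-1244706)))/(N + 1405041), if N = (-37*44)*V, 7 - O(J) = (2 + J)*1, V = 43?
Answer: -3157599/1335037 ≈ -2.3652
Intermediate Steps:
R(H) = 2
O(J) = 5 - J (O(J) = 7 - (2 + J) = 7 + (-2 - J) = 5 - J)
N = -70004 (N = -37*44*43 = -1628*43 = -70004)
(-4402876 + (Z(O(R(3))) - 1*(-1244706)))/(N + 1405041) = (-4402876 + (571 - 1*(-1244706)))/(-70004 + 1405041) = (-4402876 + (571 + 1244706))/1335037 = (-4402876 + 1245277)*(1/1335037) = -3157599*1/1335037 = -3157599/1335037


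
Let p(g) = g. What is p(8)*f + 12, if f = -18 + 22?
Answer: 44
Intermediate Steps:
f = 4
p(8)*f + 12 = 8*4 + 12 = 32 + 12 = 44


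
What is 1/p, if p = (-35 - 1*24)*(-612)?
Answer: 1/36108 ≈ 2.7695e-5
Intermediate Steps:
p = 36108 (p = (-35 - 24)*(-612) = -59*(-612) = 36108)
1/p = 1/36108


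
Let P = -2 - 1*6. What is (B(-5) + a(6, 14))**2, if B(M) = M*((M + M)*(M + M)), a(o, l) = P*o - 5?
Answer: 305809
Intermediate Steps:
P = -8 (P = -2 - 6 = -8)
a(o, l) = -5 - 8*o (a(o, l) = -8*o - 5 = -5 - 8*o)
B(M) = 4*M**3 (B(M) = M*((2*M)*(2*M)) = M*(4*M**2) = 4*M**3)
(B(-5) + a(6, 14))**2 = (4*(-5)**3 + (-5 - 8*6))**2 = (4*(-125) + (-5 - 48))**2 = (-500 - 53)**2 = (-553)**2 = 305809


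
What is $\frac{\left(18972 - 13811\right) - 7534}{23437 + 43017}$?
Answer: $- \frac{2373}{66454} \approx -0.035709$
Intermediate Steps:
$\frac{\left(18972 - 13811\right) - 7534}{23437 + 43017} = \frac{\left(18972 - 13811\right) - 7534}{66454} = \left(5161 - 7534\right) \frac{1}{66454} = \left(-2373\right) \frac{1}{66454} = - \frac{2373}{66454}$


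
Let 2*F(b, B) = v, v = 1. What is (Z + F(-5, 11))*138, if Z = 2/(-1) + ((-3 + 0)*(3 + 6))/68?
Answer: -8901/34 ≈ -261.79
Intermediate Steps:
F(b, B) = ½ (F(b, B) = (½)*1 = ½)
Z = -163/68 (Z = 2*(-1) - 3*9*(1/68) = -2 - 27*1/68 = -2 - 27/68 = -163/68 ≈ -2.3971)
(Z + F(-5, 11))*138 = (-163/68 + ½)*138 = -129/68*138 = -8901/34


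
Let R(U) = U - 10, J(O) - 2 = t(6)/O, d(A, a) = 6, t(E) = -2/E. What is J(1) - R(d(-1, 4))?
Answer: 17/3 ≈ 5.6667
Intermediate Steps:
J(O) = 2 - 1/(3*O) (J(O) = 2 + (-2/6)/O = 2 + (-2*1/6)/O = 2 - 1/(3*O))
R(U) = -10 + U
J(1) - R(d(-1, 4)) = (2 - 1/3/1) - (-10 + 6) = (2 - 1/3*1) - 1*(-4) = (2 - 1/3) + 4 = 5/3 + 4 = 17/3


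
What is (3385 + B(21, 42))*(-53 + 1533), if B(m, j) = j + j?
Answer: 5134120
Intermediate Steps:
B(m, j) = 2*j
(3385 + B(21, 42))*(-53 + 1533) = (3385 + 2*42)*(-53 + 1533) = (3385 + 84)*1480 = 3469*1480 = 5134120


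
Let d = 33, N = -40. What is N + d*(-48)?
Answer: -1624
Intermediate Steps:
N + d*(-48) = -40 + 33*(-48) = -40 - 1584 = -1624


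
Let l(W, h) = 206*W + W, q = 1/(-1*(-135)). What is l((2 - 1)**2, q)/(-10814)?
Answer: -207/10814 ≈ -0.019142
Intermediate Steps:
q = 1/135 ≈ 0.0074074
l(W, h) = 207*W
l((2 - 1)**2, q)/(-10814) = (207*(2 - 1)**2)/(-10814) = (207*1**2)*(-1/10814) = (207*1)*(-1/10814) = 207*(-1/10814) = -207/10814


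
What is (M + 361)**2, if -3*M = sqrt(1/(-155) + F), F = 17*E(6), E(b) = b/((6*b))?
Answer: (1007190 - sqrt(2444970))**2/7784100 ≈ 1.2992e+5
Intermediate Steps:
E(b) = 1/6 (E(b) = b*(1/(6*b)) = 1/6)
F = 17/6 (F = 17*(1/6) = 17/6 ≈ 2.8333)
M = -sqrt(2444970)/2790 (M = -sqrt(1/(-155) + 17/6)/3 = -sqrt(-1/155 + 17/6)/3 = -sqrt(2444970)/2790 ≈ -0.56044)
(M + 361)**2 = (-sqrt(2444970)/2790 + 361)**2 = (361 - sqrt(2444970)/2790)**2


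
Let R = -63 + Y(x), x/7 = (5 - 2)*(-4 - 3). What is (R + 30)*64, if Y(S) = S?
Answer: -11520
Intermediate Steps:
x = -147 (x = 7*((5 - 2)*(-4 - 3)) = 7*(3*(-7)) = 7*(-21) = -147)
R = -210 (R = -63 - 147 = -210)
(R + 30)*64 = (-210 + 30)*64 = -180*64 = -11520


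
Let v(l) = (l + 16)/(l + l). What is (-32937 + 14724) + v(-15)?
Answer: -546391/30 ≈ -18213.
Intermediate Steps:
v(l) = (16 + l)/(2*l) (v(l) = (16 + l)/((2*l)) = (16 + l)*(1/(2*l)) = (16 + l)/(2*l))
(-32937 + 14724) + v(-15) = (-32937 + 14724) + (½)*(16 - 15)/(-15) = -18213 + (½)*(-1/15)*1 = -18213 - 1/30 = -546391/30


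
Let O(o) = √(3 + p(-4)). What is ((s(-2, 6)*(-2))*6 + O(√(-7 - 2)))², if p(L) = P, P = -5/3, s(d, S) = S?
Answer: 15556/3 - 96*√3 ≈ 5019.1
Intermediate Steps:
P = -5/3 (P = -5*⅓ = -5/3 ≈ -1.6667)
p(L) = -5/3
O(o) = 2*√3/3 (O(o) = √(3 - 5/3) = √(4/3) = 2*√3/3)
((s(-2, 6)*(-2))*6 + O(√(-7 - 2)))² = ((6*(-2))*6 + 2*√3/3)² = (-12*6 + 2*√3/3)² = (-72 + 2*√3/3)²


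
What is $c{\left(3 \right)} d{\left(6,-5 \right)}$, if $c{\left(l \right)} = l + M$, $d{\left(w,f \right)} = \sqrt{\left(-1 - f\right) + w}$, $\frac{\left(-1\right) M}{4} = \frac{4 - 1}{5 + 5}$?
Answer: $\frac{9 \sqrt{10}}{5} \approx 5.6921$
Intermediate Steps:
$M = - \frac{6}{5}$ ($M = - 4 \frac{4 - 1}{5 + 5} = - 4 \cdot \frac{3}{10} = - 4 \cdot 3 \cdot \frac{1}{10} = \left(-4\right) \frac{3}{10} = - \frac{6}{5} \approx -1.2$)
$d{\left(w,f \right)} = \sqrt{-1 + w - f}$
$c{\left(l \right)} = - \frac{6}{5} + l$ ($c{\left(l \right)} = l - \frac{6}{5} = - \frac{6}{5} + l$)
$c{\left(3 \right)} d{\left(6,-5 \right)} = \left(- \frac{6}{5} + 3\right) \sqrt{-1 + 6 - -5} = \frac{9 \sqrt{-1 + 6 + 5}}{5} = \frac{9 \sqrt{10}}{5}$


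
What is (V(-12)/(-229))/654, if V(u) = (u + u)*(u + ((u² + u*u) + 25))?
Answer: 1204/24961 ≈ 0.048235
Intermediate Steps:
V(u) = 2*u*(25 + u + 2*u²) (V(u) = (2*u)*(u + ((u² + u²) + 25)) = (2*u)*(u + (2*u² + 25)) = (2*u)*(u + (25 + 2*u²)) = (2*u)*(25 + u + 2*u²) = 2*u*(25 + u + 2*u²))
(V(-12)/(-229))/654 = ((2*(-12)*(25 - 12 + 2*(-12)²))/(-229))/654 = ((2*(-12)*(25 - 12 + 2*144))*(-1/229))*(1/654) = ((2*(-12)*(25 - 12 + 288))*(-1/229))*(1/654) = ((2*(-12)*301)*(-1/229))*(1/654) = -7224*(-1/229)*(1/654) = (7224/229)*(1/654) = 1204/24961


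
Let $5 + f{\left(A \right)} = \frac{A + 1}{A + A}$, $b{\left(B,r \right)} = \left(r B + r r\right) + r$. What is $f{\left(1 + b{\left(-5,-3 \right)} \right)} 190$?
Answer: $- \frac{18715}{22} \approx -850.68$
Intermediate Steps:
$b{\left(B,r \right)} = r + r^{2} + B r$ ($b{\left(B,r \right)} = \left(B r + r^{2}\right) + r = \left(r^{2} + B r\right) + r = r + r^{2} + B r$)
$f{\left(A \right)} = -5 + \frac{1 + A}{2 A}$ ($f{\left(A \right)} = -5 + \frac{A + 1}{A + A} = -5 + \frac{1 + A}{2 A}$)
$f{\left(1 + b{\left(-5,-3 \right)} \right)} 190 = \frac{1 - 9 \left(1 - 3 \left(1 - 5 - 3\right)\right)}{2 \left(1 - 3 \left(1 - 5 - 3\right)\right)} 190 = \frac{1 - 9 \left(1 - -21\right)}{2 \left(1 - -21\right)} 190 = \frac{1 - 9 \left(1 + 21\right)}{2 \left(1 + 21\right)} 190 = \frac{1 - 198}{2 \cdot 22} \cdot 190 = \frac{1}{2} \cdot \frac{1}{22} \left(1 - 198\right) 190 = \frac{1}{2} \cdot \frac{1}{22} \left(-197\right) 190 = \left(- \frac{197}{44}\right) 190 = - \frac{18715}{22}$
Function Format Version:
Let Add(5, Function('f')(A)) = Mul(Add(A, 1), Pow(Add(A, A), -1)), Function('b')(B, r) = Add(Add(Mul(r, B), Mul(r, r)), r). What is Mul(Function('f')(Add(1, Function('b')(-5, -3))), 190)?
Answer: Rational(-18715, 22) ≈ -850.68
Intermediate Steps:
Function('b')(B, r) = Add(r, Pow(r, 2), Mul(B, r)) (Function('b')(B, r) = Add(Add(Mul(B, r), Pow(r, 2)), r) = Add(Add(Pow(r, 2), Mul(B, r)), r) = Add(r, Pow(r, 2), Mul(B, r)))
Function('f')(A) = Add(-5, Mul(Rational(1, 2), Pow(A, -1), Add(1, A))) (Function('f')(A) = Add(-5, Mul(Add(A, 1), Pow(Add(A, A), -1))) = Add(-5, Mul(Add(1, A), Pow(Mul(2, A), -1))) = Add(-5, Mul(Add(1, A), Mul(Rational(1, 2), Pow(A, -1)))) = Add(-5, Mul(Rational(1, 2), Pow(A, -1), Add(1, A))))
Mul(Function('f')(Add(1, Function('b')(-5, -3))), 190) = Mul(Mul(Rational(1, 2), Pow(Add(1, Mul(-3, Add(1, -5, -3))), -1), Add(1, Mul(-9, Add(1, Mul(-3, Add(1, -5, -3)))))), 190) = Mul(Mul(Rational(1, 2), Pow(Add(1, Mul(-3, -7)), -1), Add(1, Mul(-9, Add(1, Mul(-3, -7))))), 190) = Mul(Mul(Rational(1, 2), Pow(Add(1, 21), -1), Add(1, Mul(-9, Add(1, 21)))), 190) = Mul(Mul(Rational(1, 2), Pow(22, -1), Add(1, Mul(-9, 22))), 190) = Mul(Mul(Rational(1, 2), Rational(1, 22), Add(1, -198)), 190) = Mul(Mul(Rational(1, 2), Rational(1, 22), -197), 190) = Mul(Rational(-197, 44), 190) = Rational(-18715, 22)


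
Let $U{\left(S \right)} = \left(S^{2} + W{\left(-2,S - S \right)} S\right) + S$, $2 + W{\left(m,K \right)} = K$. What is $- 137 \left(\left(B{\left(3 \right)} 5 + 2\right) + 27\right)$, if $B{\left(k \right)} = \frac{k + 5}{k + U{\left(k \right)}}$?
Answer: $- \frac{41237}{9} \approx -4581.9$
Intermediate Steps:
$W{\left(m,K \right)} = -2 + K$
$U{\left(S \right)} = S^{2} - S$ ($U{\left(S \right)} = \left(S^{2} + \left(-2 + \left(S - S\right)\right) S\right) + S = \left(S^{2} + \left(-2 + 0\right) S\right) + S = \left(S^{2} - 2 S\right) + S = S^{2} - S$)
$B{\left(k \right)} = \frac{5 + k}{k + k \left(-1 + k\right)}$ ($B{\left(k \right)} = \frac{k + 5}{k + k \left(-1 + k\right)} = \frac{5 + k}{k + k \left(-1 + k\right)}$)
$- 137 \left(\left(B{\left(3 \right)} 5 + 2\right) + 27\right) = - 137 \left(\left(\frac{5 + 3}{9} \cdot 5 + 2\right) + 27\right) = - 137 \left(\left(\frac{1}{9} \cdot 8 \cdot 5 + 2\right) + 27\right) = - 137 \left(\left(\frac{8}{9} \cdot 5 + 2\right) + 27\right) = - 137 \left(\left(\frac{40}{9} + 2\right) + 27\right) = - 137 \left(\frac{58}{9} + 27\right) = \left(-137\right) \frac{301}{9} = - \frac{41237}{9}$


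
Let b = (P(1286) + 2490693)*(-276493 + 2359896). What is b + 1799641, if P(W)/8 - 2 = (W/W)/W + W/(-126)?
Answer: 30028640592206756/5787 ≈ 5.1890e+12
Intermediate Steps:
P(W) = 16 + 8/W - 4*W/63 (P(W) = 16 + 8*((W/W)/W + W/(-126)) = 16 + 8*(1/W + W*(-1/126)) = 16 + 8*(1/W - W/126) = 16 + (8/W - 4*W/63) = 16 + 8/W - 4*W/63)
b = 30028630177684289/5787 (b = ((16 + 8/1286 - 4/63*1286) + 2490693)*(-276493 + 2359896) = ((16 + 8*(1/1286) - 5144/63) + 2490693)*2083403 = ((16 + 4/643 - 5144/63) + 2490693)*2083403 = (-2659196/40509 + 2490693)*2083403 = (100892823541/40509)*2083403 = 30028630177684289/5787 ≈ 5.1890e+12)
b + 1799641 = 30028630177684289/5787 + 1799641 = 30028640592206756/5787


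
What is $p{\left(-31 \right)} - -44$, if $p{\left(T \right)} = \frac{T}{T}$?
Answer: $45$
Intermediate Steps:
$p{\left(T \right)} = 1$
$p{\left(-31 \right)} - -44 = 1 - -44 = 1 + 44 = 45$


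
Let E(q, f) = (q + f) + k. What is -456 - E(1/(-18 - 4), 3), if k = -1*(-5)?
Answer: -10207/22 ≈ -463.95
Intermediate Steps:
k = 5
E(q, f) = 5 + f + q (E(q, f) = (q + f) + 5 = (f + q) + 5 = 5 + f + q)
-456 - E(1/(-18 - 4), 3) = -456 - (5 + 3 + 1/(-18 - 4)) = -456 - (5 + 3 + 1/(-22)) = -456 - (5 + 3 - 1/22) = -456 - 1*175/22 = -456 - 175/22 = -10207/22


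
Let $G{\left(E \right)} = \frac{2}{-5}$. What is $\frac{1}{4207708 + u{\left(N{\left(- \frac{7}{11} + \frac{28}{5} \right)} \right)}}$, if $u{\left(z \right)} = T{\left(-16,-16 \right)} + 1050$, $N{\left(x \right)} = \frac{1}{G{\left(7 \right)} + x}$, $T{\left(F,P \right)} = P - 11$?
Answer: $\frac{1}{4208731} \approx 2.376 \cdot 10^{-7}$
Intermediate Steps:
$G{\left(E \right)} = - \frac{2}{5}$ ($G{\left(E \right)} = 2 \left(- \frac{1}{5}\right) = - \frac{2}{5}$)
$T{\left(F,P \right)} = -11 + P$
$N{\left(x \right)} = \frac{1}{- \frac{2}{5} + x}$
$u{\left(z \right)} = 1023$ ($u{\left(z \right)} = \left(-11 - 16\right) + 1050 = -27 + 1050 = 1023$)
$\frac{1}{4207708 + u{\left(N{\left(- \frac{7}{11} + \frac{28}{5} \right)} \right)}} = \frac{1}{4207708 + 1023} = \frac{1}{4208731}$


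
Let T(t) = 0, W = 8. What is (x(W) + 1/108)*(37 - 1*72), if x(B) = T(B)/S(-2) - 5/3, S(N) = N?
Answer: 6265/108 ≈ 58.009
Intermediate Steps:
x(B) = -5/3 (x(B) = 0/(-2) - 5/3 = 0*(-1/2) - 5*1/3 = 0 - 5/3 = -5/3)
(x(W) + 1/108)*(37 - 1*72) = (-5/3 + 1/108)*(37 - 1*72) = (-5/3 + 1/108)*(37 - 72) = -179/108*(-35) = 6265/108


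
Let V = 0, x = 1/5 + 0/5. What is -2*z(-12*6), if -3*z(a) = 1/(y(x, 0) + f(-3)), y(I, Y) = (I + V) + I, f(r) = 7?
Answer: 10/111 ≈ 0.090090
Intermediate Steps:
x = ⅕ (x = 1*(⅕) + 0*(⅕) = ⅕ + 0 = ⅕ ≈ 0.20000)
y(I, Y) = 2*I (y(I, Y) = (I + 0) + I = I + I = 2*I)
z(a) = -5/111 (z(a) = -1/(3*(2*(⅕) + 7)) = -1/(3*(⅖ + 7)) = -1/(3*37/5) = -⅓*5/37 = -5/111)
-2*z(-12*6) = -2*(-5/111) = 10/111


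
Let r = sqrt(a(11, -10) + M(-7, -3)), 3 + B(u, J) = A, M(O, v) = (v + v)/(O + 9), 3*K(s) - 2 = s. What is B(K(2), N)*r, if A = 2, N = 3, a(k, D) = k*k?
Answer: -sqrt(118) ≈ -10.863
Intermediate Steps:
K(s) = 2/3 + s/3
a(k, D) = k**2
M(O, v) = 2*v/(9 + O) (M(O, v) = (2*v)/(9 + O) = 2*v/(9 + O))
B(u, J) = -1 (B(u, J) = -3 + 2 = -1)
r = sqrt(118) (r = sqrt(11**2 + 2*(-3)/(9 - 7)) = sqrt(121 + 2*(-3)/2) = sqrt(121 + 2*(-3)*(1/2)) = sqrt(121 - 3) = sqrt(118) ≈ 10.863)
B(K(2), N)*r = -sqrt(118)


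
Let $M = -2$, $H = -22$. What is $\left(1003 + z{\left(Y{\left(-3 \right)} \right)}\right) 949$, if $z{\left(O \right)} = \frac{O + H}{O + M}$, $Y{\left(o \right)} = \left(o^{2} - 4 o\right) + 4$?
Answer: $\frac{21895328}{23} \approx 9.5197 \cdot 10^{5}$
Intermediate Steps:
$Y{\left(o \right)} = 4 + o^{2} - 4 o$
$z{\left(O \right)} = \frac{-22 + O}{-2 + O}$ ($z{\left(O \right)} = \frac{O - 22}{O - 2} = \frac{-22 + O}{-2 + O}$)
$\left(1003 + z{\left(Y{\left(-3 \right)} \right)}\right) 949 = \left(1003 + \frac{-22 + \left(4 + \left(-3\right)^{2} - -12\right)}{-2 + \left(4 + \left(-3\right)^{2} - -12\right)}\right) 949 = \left(1003 + \frac{-22 + \left(4 + 9 + 12\right)}{-2 + \left(4 + 9 + 12\right)}\right) 949 = \left(1003 + \frac{-22 + 25}{-2 + 25}\right) 949 = \left(1003 + \frac{1}{23} \cdot 3\right) 949 = \left(1003 + \frac{3}{23}\right) 949 = \frac{23072}{23} \cdot 949 = \frac{21895328}{23}$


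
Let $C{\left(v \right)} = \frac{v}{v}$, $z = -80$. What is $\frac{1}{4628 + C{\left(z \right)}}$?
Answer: $\frac{1}{4629} \approx 0.00021603$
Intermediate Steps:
$C{\left(v \right)} = 1$
$\frac{1}{4628 + C{\left(z \right)}} = \frac{1}{4628 + 1} = \frac{1}{4629}$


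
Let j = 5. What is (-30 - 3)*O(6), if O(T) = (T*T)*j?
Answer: -5940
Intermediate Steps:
O(T) = 5*T**2 (O(T) = (T*T)*5 = T**2*5 = 5*T**2)
(-30 - 3)*O(6) = (-30 - 3)*(5*6**2) = -165*36 = -33*180 = -5940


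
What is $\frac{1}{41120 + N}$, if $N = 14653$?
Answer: $\frac{1}{55773} \approx 1.793 \cdot 10^{-5}$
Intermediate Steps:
$\frac{1}{41120 + N} = \frac{1}{41120 + 14653} = \frac{1}{55773}$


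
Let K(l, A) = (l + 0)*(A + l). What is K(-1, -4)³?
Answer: 125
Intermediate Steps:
K(l, A) = l*(A + l)
K(-1, -4)³ = (-(-4 - 1))³ = (-1*(-5))³ = 5³ = 125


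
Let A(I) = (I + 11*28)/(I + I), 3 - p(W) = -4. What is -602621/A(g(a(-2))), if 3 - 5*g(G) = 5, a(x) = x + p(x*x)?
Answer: 1205242/769 ≈ 1567.3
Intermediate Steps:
p(W) = 7 (p(W) = 3 - 1*(-4) = 3 + 4 = 7)
a(x) = 7 + x (a(x) = x + 7 = 7 + x)
g(G) = -⅖ (g(G) = ⅗ - ⅕*5 = ⅗ - 1 = -⅖)
A(I) = (308 + I)/(2*I) (A(I) = (I + 308)/((2*I)) = (308 + I)*(1/(2*I)) = (308 + I)/(2*I))
-602621/A(g(a(-2))) = -602621*(-4/(5*(308 - ⅖))) = -602621/((½)*(-5/2)*(1538/5)) = -602621/(-769/2) = -602621*(-2/769) = 1205242/769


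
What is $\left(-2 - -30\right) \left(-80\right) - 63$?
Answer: $-2303$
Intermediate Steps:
$\left(-2 - -30\right) \left(-80\right) - 63 = \left(-2 + 30\right) \left(-80\right) - 63 = 28 \left(-80\right) - 63 = -2240 - 63 = -2303$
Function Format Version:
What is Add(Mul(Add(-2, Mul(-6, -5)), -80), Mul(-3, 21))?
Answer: -2303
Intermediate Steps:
Add(Mul(Add(-2, Mul(-6, -5)), -80), Mul(-3, 21)) = Add(Mul(Add(-2, 30), -80), -63) = Add(Mul(28, -80), -63) = Add(-2240, -63) = -2303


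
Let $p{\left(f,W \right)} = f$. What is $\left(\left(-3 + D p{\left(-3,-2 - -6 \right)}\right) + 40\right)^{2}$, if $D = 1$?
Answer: $1156$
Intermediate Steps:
$\left(\left(-3 + D p{\left(-3,-2 - -6 \right)}\right) + 40\right)^{2} = \left(\left(-3 + 1 \left(-3\right)\right) + 40\right)^{2} = \left(\left(-3 - 3\right) + 40\right)^{2} = \left(-6 + 40\right)^{2} = 34^{2} = 1156$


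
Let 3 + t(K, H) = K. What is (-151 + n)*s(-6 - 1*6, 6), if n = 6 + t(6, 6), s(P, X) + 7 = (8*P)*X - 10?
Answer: 84206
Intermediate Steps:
t(K, H) = -3 + K
s(P, X) = -17 + 8*P*X (s(P, X) = -7 + ((8*P)*X - 10) = -7 + (8*P*X - 10) = -7 + (-10 + 8*P*X) = -17 + 8*P*X)
n = 9 (n = 6 + (-3 + 6) = 6 + 3 = 9)
(-151 + n)*s(-6 - 1*6, 6) = (-151 + 9)*(-17 + 8*(-6 - 1*6)*6) = -142*(-17 + 8*(-6 - 6)*6) = -142*(-17 + 8*(-12)*6) = -142*(-17 - 576) = -142*(-593) = 84206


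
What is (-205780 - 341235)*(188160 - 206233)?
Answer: 9886202095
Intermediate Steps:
(-205780 - 341235)*(188160 - 206233) = -547015*(-18073) = 9886202095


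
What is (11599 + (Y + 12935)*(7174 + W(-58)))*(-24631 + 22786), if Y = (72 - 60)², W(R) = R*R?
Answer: -254311296345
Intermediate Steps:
W(R) = R²
Y = 144 (Y = 12² = 144)
(11599 + (Y + 12935)*(7174 + W(-58)))*(-24631 + 22786) = (11599 + (144 + 12935)*(7174 + (-58)²))*(-24631 + 22786) = (11599 + 13079*(7174 + 3364))*(-1845) = (11599 + 13079*10538)*(-1845) = (11599 + 137826502)*(-1845) = 137838101*(-1845) = -254311296345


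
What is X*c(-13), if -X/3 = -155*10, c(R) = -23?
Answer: -106950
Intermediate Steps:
X = 4650 (X = -(-465)*10 = -3*(-1550) = 4650)
X*c(-13) = 4650*(-23) = -106950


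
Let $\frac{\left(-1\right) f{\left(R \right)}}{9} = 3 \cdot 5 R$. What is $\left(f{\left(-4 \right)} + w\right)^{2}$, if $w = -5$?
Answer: $286225$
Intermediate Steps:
$f{\left(R \right)} = - 135 R$ ($f{\left(R \right)} = - 9 \cdot 3 \cdot 5 R = - 9 \cdot 15 R = - 135 R$)
$\left(f{\left(-4 \right)} + w\right)^{2} = \left(\left(-135\right) \left(-4\right) - 5\right)^{2} = \left(540 - 5\right)^{2} = 535^{2} = 286225$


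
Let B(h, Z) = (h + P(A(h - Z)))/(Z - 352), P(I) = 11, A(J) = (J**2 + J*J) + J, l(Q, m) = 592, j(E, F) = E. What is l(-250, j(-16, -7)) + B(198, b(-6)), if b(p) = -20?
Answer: 220015/372 ≈ 591.44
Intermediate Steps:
A(J) = J + 2*J**2 (A(J) = (J**2 + J**2) + J = 2*J**2 + J = J + 2*J**2)
B(h, Z) = (11 + h)/(-352 + Z) (B(h, Z) = (h + 11)/(Z - 352) = (11 + h)/(-352 + Z))
l(-250, j(-16, -7)) + B(198, b(-6)) = 592 + (11 + 198)/(-352 - 20) = 592 + 209/(-372) = 592 - 1/372*209 = 592 - 209/372 = 220015/372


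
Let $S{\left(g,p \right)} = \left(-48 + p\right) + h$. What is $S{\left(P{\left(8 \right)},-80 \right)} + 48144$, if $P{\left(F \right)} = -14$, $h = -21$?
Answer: $47995$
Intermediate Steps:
$S{\left(g,p \right)} = -69 + p$ ($S{\left(g,p \right)} = \left(-48 + p\right) - 21 = -69 + p$)
$S{\left(P{\left(8 \right)},-80 \right)} + 48144 = \left(-69 - 80\right) + 48144 = -149 + 48144 = 47995$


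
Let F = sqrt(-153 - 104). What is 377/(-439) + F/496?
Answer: -377/439 + I*sqrt(257)/496 ≈ -0.85877 + 0.032321*I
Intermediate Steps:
F = I*sqrt(257) (F = sqrt(-257) = I*sqrt(257) ≈ 16.031*I)
377/(-439) + F/496 = 377/(-439) + (I*sqrt(257))/496 = 377*(-1/439) + (I*sqrt(257))*(1/496) = -377/439 + I*sqrt(257)/496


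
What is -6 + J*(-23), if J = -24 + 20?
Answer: 86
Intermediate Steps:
J = -4
-6 + J*(-23) = -6 - 4*(-23) = -6 + 92 = 86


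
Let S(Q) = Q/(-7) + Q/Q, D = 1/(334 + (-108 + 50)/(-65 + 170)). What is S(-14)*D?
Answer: 315/35012 ≈ 0.0089969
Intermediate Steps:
D = 105/35012 (D = 1/(334 - 58/105) = 1/(35012/105) = 105/35012 ≈ 0.0029990)
S(Q) = 1 - Q/7 (S(Q) = Q*(-⅐) + 1 = -Q/7 + 1 = 1 - Q/7)
S(-14)*D = (1 - ⅐*(-14))*(105/35012) = (1 + 2)*(105/35012) = 3*(105/35012) = 315/35012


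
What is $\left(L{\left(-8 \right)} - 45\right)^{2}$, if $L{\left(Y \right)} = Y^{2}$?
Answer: $361$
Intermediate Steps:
$\left(L{\left(-8 \right)} - 45\right)^{2} = \left(\left(-8\right)^{2} - 45\right)^{2} = \left(64 - 45\right)^{2} = 19^{2} = 361$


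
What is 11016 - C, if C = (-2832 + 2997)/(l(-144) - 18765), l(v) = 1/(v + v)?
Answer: 59534047656/5404321 ≈ 11016.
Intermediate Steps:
l(v) = 1/(2*v)
C = -47520/5404321 (C = (-2832 + 2997)/((½)/(-144) - 18765) = 165/((½)*(-1/144) - 18765) = 165/(-1/288 - 18765) = 165/(-5404321/288) = 165*(-288/5404321) = -47520/5404321 ≈ -0.0087930)
11016 - C = 11016 - 1*(-47520/5404321) = 11016 + 47520/5404321 = 59534047656/5404321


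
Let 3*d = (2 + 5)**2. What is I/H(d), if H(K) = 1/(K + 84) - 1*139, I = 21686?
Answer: -3263743/20918 ≈ -156.03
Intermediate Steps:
d = 49/3 (d = (2 + 5)**2/3 = (1/3)*7**2 = (1/3)*49 = 49/3 ≈ 16.333)
H(K) = -139 + 1/(84 + K) (H(K) = 1/(84 + K) - 139 = -139 + 1/(84 + K))
I/H(d) = 21686/(((-11675 - 139*49/3)/(84 + 49/3))) = 21686/(((-11675 - 6811/3)/(301/3))) = 21686/(((3/301)*(-41836/3))) = 21686/(-41836/301) = 21686*(-301/41836) = -3263743/20918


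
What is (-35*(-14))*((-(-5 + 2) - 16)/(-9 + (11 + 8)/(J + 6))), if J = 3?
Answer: 28665/31 ≈ 924.68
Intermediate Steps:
(-35*(-14))*((-(-5 + 2) - 16)/(-9 + (11 + 8)/(J + 6))) = (-35*(-14))*((-(-5 + 2) - 16)/(-9 + (11 + 8)/(3 + 6))) = 490*((-1*(-3) - 16)/(-9 + 19/9)) = 490*((3 - 16)/(-9 + 19*(⅑))) = 490*(-13/(-9 + 19/9)) = 490*(-13/(-62/9)) = 490*(-13*(-9/62)) = 490*(117/62) = 28665/31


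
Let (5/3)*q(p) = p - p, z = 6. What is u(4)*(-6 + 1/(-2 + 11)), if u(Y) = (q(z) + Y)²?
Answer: -848/9 ≈ -94.222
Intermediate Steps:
q(p) = 0 (q(p) = 3*(p - p)/5 = (⅗)*0 = 0)
u(Y) = Y² (u(Y) = (0 + Y)² = Y²)
u(4)*(-6 + 1/(-2 + 11)) = 4²*(-6 + 1/(-2 + 11)) = 16*(-6 + 1/9) = 16*(-6 + ⅑) = 16*(-53/9) = -848/9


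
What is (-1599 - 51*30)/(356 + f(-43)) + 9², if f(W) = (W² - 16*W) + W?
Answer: 75907/950 ≈ 79.902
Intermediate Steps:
f(W) = W² - 15*W
(-1599 - 51*30)/(356 + f(-43)) + 9² = (-1599 - 51*30)/(356 - 43*(-15 - 43)) + 9² = (-1599 - 1530)/(356 - 43*(-58)) + 81 = -3129/(356 + 2494) + 81 = -3129/2850 + 81 = -3129*1/2850 + 81 = -1043/950 + 81 = 75907/950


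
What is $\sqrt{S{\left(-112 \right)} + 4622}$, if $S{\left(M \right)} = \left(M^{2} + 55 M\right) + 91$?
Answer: $9 \sqrt{137} \approx 105.34$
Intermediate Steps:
$S{\left(M \right)} = 91 + M^{2} + 55 M$
$\sqrt{S{\left(-112 \right)} + 4622} = \sqrt{\left(91 + \left(-112\right)^{2} + 55 \left(-112\right)\right) + 4622} = \sqrt{\left(91 + 12544 - 6160\right) + 4622} = \sqrt{6475 + 4622} = \sqrt{11097} = 9 \sqrt{137}$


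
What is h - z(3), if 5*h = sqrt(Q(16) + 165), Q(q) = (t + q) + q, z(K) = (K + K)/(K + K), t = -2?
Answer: -1 + sqrt(195)/5 ≈ 1.7928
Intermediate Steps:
z(K) = 1 (z(K) = (2*K)/((2*K)) = (2*K)*(1/(2*K)) = 1)
Q(q) = -2 + 2*q (Q(q) = (-2 + q) + q = -2 + 2*q)
h = sqrt(195)/5 (h = sqrt((-2 + 2*16) + 165)/5 = sqrt((-2 + 32) + 165)/5 = sqrt(30 + 165)/5 = sqrt(195)/5 ≈ 2.7928)
h - z(3) = sqrt(195)/5 - 1*1 = sqrt(195)/5 - 1 = -1 + sqrt(195)/5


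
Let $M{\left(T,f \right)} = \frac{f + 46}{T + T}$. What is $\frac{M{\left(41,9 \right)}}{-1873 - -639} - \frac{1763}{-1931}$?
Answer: $\frac{178288239}{195394028} \approx 0.91245$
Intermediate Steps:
$M{\left(T,f \right)} = \frac{46 + f}{2 T}$
$\frac{M{\left(41,9 \right)}}{-1873 - -639} - \frac{1763}{-1931} = \frac{\frac{1}{2} \cdot \frac{1}{41} \left(46 + 9\right)}{-1873 - -639} - \frac{1763}{-1931} = \frac{\frac{1}{2} \cdot \frac{1}{41} \cdot 55}{-1873 + 639} - - \frac{1763}{1931} = \frac{55}{82 \left(-1234\right)} + \frac{1763}{1931} = \frac{55}{82} \left(- \frac{1}{1234}\right) + \frac{1763}{1931} = - \frac{55}{101188} + \frac{1763}{1931} = \frac{178288239}{195394028}$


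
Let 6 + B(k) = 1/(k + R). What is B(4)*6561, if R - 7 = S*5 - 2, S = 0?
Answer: -38637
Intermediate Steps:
R = 5 (R = 7 + (0*5 - 2) = 7 + (0 - 2) = 7 - 2 = 5)
B(k) = -6 + 1/(5 + k) (B(k) = -6 + 1/(k + 5) = -6 + 1/(5 + k))
B(4)*6561 = ((-29 - 6*4)/(5 + 4))*6561 = ((-29 - 24)/9)*6561 = ((⅑)*(-53))*6561 = -53/9*6561 = -38637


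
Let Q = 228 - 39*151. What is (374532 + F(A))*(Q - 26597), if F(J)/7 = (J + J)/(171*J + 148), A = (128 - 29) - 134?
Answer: -70520625861692/5837 ≈ -1.2082e+10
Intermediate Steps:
A = -35 (A = 99 - 134 = -35)
F(J) = 14*J/(148 + 171*J) (F(J) = 7*((J + J)/(171*J + 148)) = 7*((2*J)/(148 + 171*J)) = 7*(2*J/(148 + 171*J)) = 14*J/(148 + 171*J))
Q = -5661 (Q = 228 - 5889 = -5661)
(374532 + F(A))*(Q - 26597) = (374532 + 14*(-35)/(148 + 171*(-35)))*(-5661 - 26597) = (374532 + 14*(-35)/(148 - 5985))*(-32258) = (374532 + 14*(-35)/(-5837))*(-32258) = (374532 + 14*(-35)*(-1/5837))*(-32258) = (374532 + 490/5837)*(-32258) = (2186143774/5837)*(-32258) = -70520625861692/5837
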